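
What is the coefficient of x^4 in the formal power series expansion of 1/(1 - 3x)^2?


The general identity 1/(1 - c x)^r = sum_{k>=0} c^k C(k + r - 1, r - 1) x^k follows by substituting y = c x into 1/(1 - y)^r = sum_{k>=0} C(k + r - 1, r - 1) y^k.
For c = 3, r = 2, k = 4:
3^4 * C(5, 1) = 81 * 5 = 405.

405


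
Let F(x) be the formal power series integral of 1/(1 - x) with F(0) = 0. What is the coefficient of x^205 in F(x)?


1/(1 - x) = sum_{k>=0} x^k. Integrating termwise and using F(0) = 0 gives
F(x) = sum_{k>=0} x^(k+1) / (k+1) = sum_{m>=1} x^m / m = -ln(1 - x).
So the coefficient of x^205 is 1/205 = 1/205.

1/205


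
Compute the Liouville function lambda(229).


The Liouville function is lambda(k) = (-1)^Omega(k), where Omega(k) counts the prime factors of k with multiplicity.
Factoring: 229 = 229, so Omega(229) = 1.
lambda(229) = (-1)^1 = -1.

-1


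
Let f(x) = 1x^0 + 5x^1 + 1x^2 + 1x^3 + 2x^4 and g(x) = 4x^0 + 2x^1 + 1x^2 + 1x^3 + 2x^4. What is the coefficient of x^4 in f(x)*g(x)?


Cauchy product at x^4:
1*2 + 5*1 + 1*1 + 1*2 + 2*4
= 18

18


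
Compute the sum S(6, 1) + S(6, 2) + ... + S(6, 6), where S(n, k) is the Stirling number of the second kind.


By definition, S(n, k) counts partitions of an n-set into exactly k nonempty blocks.
Computing row n = 6 for k = 1..6:
S(6, k): 1, 31, 90, 65, 15, 1
Sum = 203. (This equals Bell_6 since the sum runs over all k.)

203


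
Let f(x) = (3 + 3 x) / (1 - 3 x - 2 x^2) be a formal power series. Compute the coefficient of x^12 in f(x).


Write f(x) = sum_{k>=0} a_k x^k. Multiplying both sides by 1 - 3 x - 2 x^2 gives
(1 - 3 x - 2 x^2) sum_{k>=0} a_k x^k = 3 + 3 x.
Matching coefficients:
 x^0: a_0 = 3
 x^1: a_1 - 3 a_0 = 3  =>  a_1 = 3*3 + 3 = 12
 x^k (k >= 2): a_k = 3 a_{k-1} + 2 a_{k-2}.
Iterating: a_2 = 42, a_3 = 150, a_4 = 534, a_5 = 1902, a_6 = 6774, a_7 = 24126, a_8 = 85926, a_9 = 306030, a_10 = 1089942, a_11 = 3881886, a_12 = 13825542.
So the coefficient of x^12 is 13825542.

13825542


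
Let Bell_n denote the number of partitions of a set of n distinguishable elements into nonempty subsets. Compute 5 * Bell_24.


Bell_24 can be computed from the Bell triangle or from Dobinski's identity Bell_n = (1/e) * sum_{k>=0} k^n / k!.
Computing Bell_24 = 445958869294805289.
Then 5 * 445958869294805289 = 2229794346474026445.

2229794346474026445


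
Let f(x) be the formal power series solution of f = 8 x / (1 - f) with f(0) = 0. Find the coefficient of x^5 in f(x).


Apply Lagrange inversion: f = 8 x * phi(f) with phi(t) = 1/(1 - t), so
[x^n] f = 8^n * (1/n) [t^(n-1)] phi(t)^n = 8^n * (1/n) [t^(n-1)] (1 - t)^(-n) = 8^n * (1/n) C(2n - 2, n - 1) = 8^n * C_{n-1}.
For n = 5: C_4 = C(8, 4) / 5 = 70/5 = 14.
With the 8^5 = 32768 factor, the coefficient is 32768 * 14 = 458752.

458752


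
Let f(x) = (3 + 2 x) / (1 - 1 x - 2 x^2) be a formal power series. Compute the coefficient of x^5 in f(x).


Write f(x) = sum_{k>=0} a_k x^k. Multiplying both sides by 1 - 1 x - 2 x^2 gives
(1 - 1 x - 2 x^2) sum_{k>=0} a_k x^k = 3 + 2 x.
Matching coefficients:
 x^0: a_0 = 3
 x^1: a_1 - 1 a_0 = 2  =>  a_1 = 1*3 + 2 = 5
 x^k (k >= 2): a_k = 1 a_{k-1} + 2 a_{k-2}.
Iterating: a_2 = 11, a_3 = 21, a_4 = 43, a_5 = 85.
So the coefficient of x^5 is 85.

85


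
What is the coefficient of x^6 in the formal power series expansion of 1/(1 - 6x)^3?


The general identity 1/(1 - c x)^r = sum_{k>=0} c^k C(k + r - 1, r - 1) x^k follows by substituting y = c x into 1/(1 - y)^r = sum_{k>=0} C(k + r - 1, r - 1) y^k.
For c = 6, r = 3, k = 6:
6^6 * C(8, 2) = 46656 * 28 = 1306368.

1306368


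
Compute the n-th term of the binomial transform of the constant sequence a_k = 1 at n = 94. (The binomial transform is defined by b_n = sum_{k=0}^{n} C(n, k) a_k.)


With a_k = 1 for all k, b_n = sum_{k=0}^{n} C(n, k) = 2^n by the binomial theorem.
For n = 94: 2^94 = 19807040628566084398385987584.

19807040628566084398385987584


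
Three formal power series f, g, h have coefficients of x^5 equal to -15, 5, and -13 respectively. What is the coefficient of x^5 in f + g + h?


Series addition is componentwise:
-15 + 5 + -13
= -23

-23


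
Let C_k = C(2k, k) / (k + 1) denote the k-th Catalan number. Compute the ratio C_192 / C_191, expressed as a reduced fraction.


Using C_k = (2k)! / (k! (k+1)!), the ratio C_{k+1}/C_k simplifies to
C_{k+1}/C_k = [(2k+2)! / ((k+1)! (k+2)!)] * [k! (k+1)! / (2k)!]
 = (2k+2)(2k+1) / ((k+1)(k+2)) = 2(2k+1) / (k+2).
For k = 191: 2(2*191 + 1) / (191 + 2) = 766/193 = 766/193.

766/193


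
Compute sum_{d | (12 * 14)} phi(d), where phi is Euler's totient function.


First, 12 * 14 = 168. One classical identity is sum_{d | n} phi(d) = n (each k in [1, n] has a unique gcd with n, and among the k's with gcd(k, n) = n/d there are phi(d) of them). So the sum equals 168. We also verify directly:
Divisors of 168: 1, 2, 3, 4, 6, 7, 8, 12, 14, 21, 24, 28, 42, 56, 84, 168.
phi values: 1, 1, 2, 2, 2, 6, 4, 4, 6, 12, 8, 12, 12, 24, 24, 48.
Sum = 168.

168


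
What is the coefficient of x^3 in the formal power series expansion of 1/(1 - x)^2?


The negative binomial / multiset identity is
1/(1 - x)^r = sum_{k>=0} C(k + r - 1, r - 1) x^k.
Here r = 2 and k = 3, so the coefficient is
C(3 + 1, 1) = C(4, 1)
= 4

4


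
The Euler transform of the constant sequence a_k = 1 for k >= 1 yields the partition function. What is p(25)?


The Euler transform converts the sequence a_k = 1 into the number of integer partitions.
Using the recurrence or dynamic programming:
p(25) = 1958

1958


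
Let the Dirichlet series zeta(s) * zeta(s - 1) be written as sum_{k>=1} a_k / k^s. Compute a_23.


Convolution gives a_k = sum_{d | k} d * 1 = sum_{d | k} d = sigma(k), the sum of positive divisors of k.
For k = 23, the divisors are 1, 23, so
sigma(23) = 1 + 23 = 24.

24


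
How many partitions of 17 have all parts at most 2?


Using the generating function (1-x)^(-1)(1-x^2)^(-1),
the coefficient of x^17 counts these restricted partitions.
Result = 9

9


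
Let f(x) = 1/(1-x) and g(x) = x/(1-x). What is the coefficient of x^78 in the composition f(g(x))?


First simplify the composition: f(g(x)) = 1/(1 - x/(1-x)) = (1-x)/((1-x) - x) = (1-x)/(1-2x).
Now extract the coefficient. Write (1-x)/(1-2x) = 1/(1-2x) - x/(1-2x).
The coefficient of x^n in 1/(1-2x) is 2^n, and in x/(1-2x) is 2^(n-1) (for n >= 1).
So the coefficient of x^78 is 2^78 - 2^77 = 302231454903657293676544 - 151115727451828646838272 = 151115727451828646838272.

151115727451828646838272


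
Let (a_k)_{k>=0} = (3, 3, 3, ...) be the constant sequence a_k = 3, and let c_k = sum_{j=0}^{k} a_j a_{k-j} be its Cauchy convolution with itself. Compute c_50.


Since a_j = 3 for all j >= 0, the convolution sum becomes
c_k = sum_{j=0}^{k} 3 * 3 = 9 * (k + 1).
Equivalently, the generating function of (a_k) is 3/(1 - x) and its square is 9/(1 - x)^2 = sum_{k>=0} 9(k + 1) x^k.
For k = 50: 9 * 51 = 459.

459


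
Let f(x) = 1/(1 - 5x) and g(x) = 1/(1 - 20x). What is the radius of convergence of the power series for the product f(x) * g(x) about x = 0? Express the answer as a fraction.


The radius of 1/(1 - 5x) is 1/5 (nearest singularity at x = 1/5), and the radius of 1/(1 - 20x) is 1/20.
The product f(x)*g(x) = 1/((1 - 5x)(1 - 20x)) has singularities at both 1/5 and 1/20, so its radius of convergence is the distance to the nearest one:
min(1/5, 1/20) = 1/20.

1/20


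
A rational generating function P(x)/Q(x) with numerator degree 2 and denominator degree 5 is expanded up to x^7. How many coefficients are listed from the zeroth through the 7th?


Expanding up to x^7 gives the coefficients for x^0, x^1, ..., x^7.
That is 7 + 1 = 8 coefficients in total.

8


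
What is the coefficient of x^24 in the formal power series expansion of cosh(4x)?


The Maclaurin series is cosh(t) = sum_{m>=0} t^(2m) / (2m)!, so substituting t = 4x, only even powers of x are nonzero, with coefficient of x^(2m) equal to 4^(2m) / (2m)!.
For x^24 the coefficient is 4^24/24! = 281474976710656/620448401733239439360000 = 67108864/147926426347074375.

67108864/147926426347074375


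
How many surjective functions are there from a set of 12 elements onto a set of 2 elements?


By inclusion-exclusion on which target elements are missed, the number of surjections from an n-set onto a k-set is
surj(n, k) = sum_{j=0}^{k} (-1)^j C(k, j) (k - j)^n.
Equivalently surj(n, k) = k! * S(n, k), where S(n, k) is the Stirling number of the second kind.
For n = 12, k = 2:
S(12, 2) = 2047, so
surj = 2! * 2047 = 2 * 2047 = 4094.

4094


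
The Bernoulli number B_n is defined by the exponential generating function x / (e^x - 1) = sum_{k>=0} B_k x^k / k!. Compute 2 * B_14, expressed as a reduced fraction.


Bernoulli numbers can also be computed recursively via B_0 = 1 and sum_{j=0}^{m} C(m+1, j) B_j = 0 for m >= 1. Odd-index Bernoulli numbers vanish for k >= 3.
Computing B_14 = 7/6, so 2 * B_14 = 2 * 7/6 = 7/3.

7/3


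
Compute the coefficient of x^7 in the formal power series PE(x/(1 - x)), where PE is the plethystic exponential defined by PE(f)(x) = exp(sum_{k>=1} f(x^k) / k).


For f(x) = x/(1 - x) we have
sum_{k>=1} f(x^k) / k = sum_{k>=1} (1/k) * x^k / (1 - x^k) = sum_{k, m >= 1} x^(k m) / k,
which after exponentiating simplifies to
PE(x/(1 - x)) = prod_{k>=1} 1 / (1 - x^k).
This is the generating function for the partition function p(n), so the coefficient of x^7 is p(7).
Computing p(7) by dynamic programming over parts 1, 2, ..., 7: p(7) = 15.

15


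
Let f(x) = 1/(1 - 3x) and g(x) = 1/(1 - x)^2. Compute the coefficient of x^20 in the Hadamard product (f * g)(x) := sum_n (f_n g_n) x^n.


f has coefficients f_k = 3^k. For g = 1/(1 - x)^2 the coefficient is g_k = C(k + 1, 1) = k + 1. The Hadamard coefficient is (f * g)_k = 3^k * (k + 1).
For k = 20: 3^20 * 21 = 3486784401 * 21 = 73222472421.

73222472421


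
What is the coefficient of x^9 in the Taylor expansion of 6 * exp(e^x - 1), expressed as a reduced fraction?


exp(e^x - 1) = sum_{k>=0} Bell_k x^k / k!, where Bell_k is the k-th Bell number.
So the coefficient of x^9 is 6 * Bell_9 / 9!.
Computing: Bell_9 = 21147 and 9! = 362880, giving
6 * 21147/362880 = 1007/2880.

1007/2880


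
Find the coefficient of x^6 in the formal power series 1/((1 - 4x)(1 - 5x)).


By partial fractions or Cauchy convolution:
The coefficient equals sum_{k=0}^{6} 4^k * 5^(6-k).
= 61741

61741


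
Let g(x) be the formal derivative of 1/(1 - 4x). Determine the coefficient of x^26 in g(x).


Differentiate termwise: d/dx sum_{k>=0} 4^k x^k = sum_{k>=1} k 4^k x^(k-1) = sum_{j>=0} (j+1) 4^(j+1) x^j.
Equivalently, d/dx [1/(1 - 4x)] = 4/(1 - 4x)^2.
For j = 26: 27 * 4^27 = 27 * 18014398509481984 = 486388759756013568.

486388759756013568


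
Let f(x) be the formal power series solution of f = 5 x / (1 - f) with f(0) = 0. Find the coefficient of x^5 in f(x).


Apply Lagrange inversion: f = 5 x * phi(f) with phi(t) = 1/(1 - t), so
[x^n] f = 5^n * (1/n) [t^(n-1)] phi(t)^n = 5^n * (1/n) [t^(n-1)] (1 - t)^(-n) = 5^n * (1/n) C(2n - 2, n - 1) = 5^n * C_{n-1}.
For n = 5: C_4 = C(8, 4) / 5 = 70/5 = 14.
With the 5^5 = 3125 factor, the coefficient is 3125 * 14 = 43750.

43750


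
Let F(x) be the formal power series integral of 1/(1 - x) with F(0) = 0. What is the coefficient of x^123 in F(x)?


1/(1 - x) = sum_{k>=0} x^k. Integrating termwise and using F(0) = 0 gives
F(x) = sum_{k>=0} x^(k+1) / (k+1) = sum_{m>=1} x^m / m = -ln(1 - x).
So the coefficient of x^123 is 1/123 = 1/123.

1/123


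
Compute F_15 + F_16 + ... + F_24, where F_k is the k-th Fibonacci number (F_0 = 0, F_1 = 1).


Use the identity sum_{k=0}^{N} F_k = F_{N+2} - 1 (which follows from F_{k+2} - F_{k+1} = F_k). Then
sum_{k=15}^{24} F_k = (F_{26} - 1) - (F_{16} - 1) = F_{26} - F_{16}.
Computing: F_{26} = 121393, F_{16} = 987, so
Sum = 121393 - 987 = 120406.

120406


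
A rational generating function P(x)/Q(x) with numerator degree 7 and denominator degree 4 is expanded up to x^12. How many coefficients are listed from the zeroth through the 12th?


Expanding up to x^12 gives the coefficients for x^0, x^1, ..., x^12.
That is 12 + 1 = 13 coefficients in total.

13


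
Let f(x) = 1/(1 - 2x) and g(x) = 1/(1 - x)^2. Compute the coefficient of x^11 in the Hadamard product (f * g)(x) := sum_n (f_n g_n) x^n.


f has coefficients f_k = 2^k. For g = 1/(1 - x)^2 the coefficient is g_k = C(k + 1, 1) = k + 1. The Hadamard coefficient is (f * g)_k = 2^k * (k + 1).
For k = 11: 2^11 * 12 = 2048 * 12 = 24576.

24576


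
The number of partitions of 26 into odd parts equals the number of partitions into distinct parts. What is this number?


Computing partitions of 26 into odd parts (1, 3, 5, ...):
Using the generating function prod_{k>=0} 1/(1-x^(2k+1)),
the count is 165

165


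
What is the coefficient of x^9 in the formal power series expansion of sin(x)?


The Maclaurin series is sin(t) = sum_{k>=0} (-1)^k t^(2k+1) / (2k+1)!, so substituting t = x, only odd powers of x are nonzero, with coefficient of x^(2k+1) equal to (-1)^k / (2k+1)!.
Write 9 = 2*4 + 1, giving the coefficient (-1)^4 / 9! = 1/362880 = 1/362880.

1/362880


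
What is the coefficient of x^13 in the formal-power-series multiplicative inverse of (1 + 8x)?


The inverse is 1/(1 + 8x). Apply the geometric identity 1/(1 - y) = sum_{k>=0} y^k with y = -8x:
1/(1 + 8x) = sum_{k>=0} (-8)^k x^k.
So the coefficient of x^13 is (-8)^13 = -549755813888.

-549755813888


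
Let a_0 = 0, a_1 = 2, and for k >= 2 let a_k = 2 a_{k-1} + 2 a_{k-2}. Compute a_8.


Iterating the recurrence forward:
a_0 = 0
a_1 = 2
a_2 = 2*2 + 2*0 = 4
a_3 = 2*4 + 2*2 = 12
a_4 = 2*12 + 2*4 = 32
a_5 = 2*32 + 2*12 = 88
a_6 = 2*88 + 2*32 = 240
a_7 = 2*240 + 2*88 = 656
a_8 = 2*656 + 2*240 = 1792
So a_8 = 1792.

1792


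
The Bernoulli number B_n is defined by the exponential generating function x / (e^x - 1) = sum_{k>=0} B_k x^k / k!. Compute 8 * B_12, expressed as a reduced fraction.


Bernoulli numbers can also be computed recursively via B_0 = 1 and sum_{j=0}^{m} C(m+1, j) B_j = 0 for m >= 1. Odd-index Bernoulli numbers vanish for k >= 3.
Computing B_12 = -691/2730, so 8 * B_12 = 8 * -691/2730 = -2764/1365.

-2764/1365


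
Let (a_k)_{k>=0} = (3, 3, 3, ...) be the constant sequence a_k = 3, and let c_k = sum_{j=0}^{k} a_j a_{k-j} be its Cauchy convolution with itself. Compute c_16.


Since a_j = 3 for all j >= 0, the convolution sum becomes
c_k = sum_{j=0}^{k} 3 * 3 = 9 * (k + 1).
Equivalently, the generating function of (a_k) is 3/(1 - x) and its square is 9/(1 - x)^2 = sum_{k>=0} 9(k + 1) x^k.
For k = 16: 9 * 17 = 153.

153


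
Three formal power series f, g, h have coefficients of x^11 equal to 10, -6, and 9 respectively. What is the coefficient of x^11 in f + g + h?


Series addition is componentwise:
10 + -6 + 9
= 13

13


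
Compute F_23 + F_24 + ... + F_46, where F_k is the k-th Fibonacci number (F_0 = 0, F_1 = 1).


Use the identity sum_{k=0}^{N} F_k = F_{N+2} - 1 (which follows from F_{k+2} - F_{k+1} = F_k). Then
sum_{k=23}^{46} F_k = (F_{48} - 1) - (F_{24} - 1) = F_{48} - F_{24}.
Computing: F_{48} = 4807526976, F_{24} = 46368, so
Sum = 4807526976 - 46368 = 4807480608.

4807480608


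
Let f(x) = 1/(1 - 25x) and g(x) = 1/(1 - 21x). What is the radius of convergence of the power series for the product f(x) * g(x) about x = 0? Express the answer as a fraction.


The radius of 1/(1 - 25x) is 1/25 (nearest singularity at x = 1/25), and the radius of 1/(1 - 21x) is 1/21.
The product f(x)*g(x) = 1/((1 - 25x)(1 - 21x)) has singularities at both 1/25 and 1/21, so its radius of convergence is the distance to the nearest one:
min(1/25, 1/21) = 1/25.

1/25


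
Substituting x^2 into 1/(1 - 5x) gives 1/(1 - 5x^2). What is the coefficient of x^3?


Since 1/(1 - 5x^2) only has even powers of x,
the coefficient of x^3 (odd) is 0.

0


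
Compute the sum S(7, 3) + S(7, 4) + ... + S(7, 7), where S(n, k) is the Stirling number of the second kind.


By definition, S(n, k) counts partitions of an n-set into exactly k nonempty blocks.
Computing row n = 7 for k = 3..7:
S(7, k): 301, 350, 140, 21, 1
Sum = 813.

813


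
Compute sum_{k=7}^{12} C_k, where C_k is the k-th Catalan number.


C_7 through C_12: 429, 1430, 4862, 16796, 58786, 208012
Sum = 429 + 1430 + 4862 + 16796 + 58786 + 208012
= 290315

290315


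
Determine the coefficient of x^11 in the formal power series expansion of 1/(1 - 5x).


The geometric series identity gives 1/(1 - c x) = sum_{k>=0} c^k x^k, so the coefficient of x^k is c^k.
Here c = 5 and k = 11.
Computing: 5^11 = 48828125

48828125


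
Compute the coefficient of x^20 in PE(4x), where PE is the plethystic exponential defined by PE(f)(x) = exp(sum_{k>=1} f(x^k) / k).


With f(x) = 4x, the exponent is sum_{k>=1} 4 x^k / k = 4 * (-ln(1 - x)). Exponentiating:
PE(4x) = exp(-4 ln(1 - x)) = 1/(1 - x)^4.
By the negative binomial expansion, [x^n] 1/(1 - x)^4 = C(n + 3, 3).
For n = 20: C(23, 3) = 1771.

1771


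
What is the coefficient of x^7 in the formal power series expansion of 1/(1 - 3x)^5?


The general identity 1/(1 - c x)^r = sum_{k>=0} c^k C(k + r - 1, r - 1) x^k follows by substituting y = c x into 1/(1 - y)^r = sum_{k>=0} C(k + r - 1, r - 1) y^k.
For c = 3, r = 5, k = 7:
3^7 * C(11, 4) = 2187 * 330 = 721710.

721710


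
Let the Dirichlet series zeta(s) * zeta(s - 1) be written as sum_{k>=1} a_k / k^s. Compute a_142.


Convolution gives a_k = sum_{d | k} d * 1 = sum_{d | k} d = sigma(k), the sum of positive divisors of k.
For k = 142, the divisors are 1, 2, 71, 142, so
sigma(142) = 1 + 2 + 71 + 142 = 216.

216


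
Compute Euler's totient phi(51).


phi(n) counts integers in [1, n] coprime to n. Using the multiplicative formula phi(n) = n * prod_{p | n} (1 - 1/p):
51 = 3 * 17, so
phi(51) = 51 * (1 - 1/3) * (1 - 1/17) = 32.

32


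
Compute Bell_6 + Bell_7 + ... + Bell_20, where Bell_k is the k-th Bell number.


Recall Bell_k counts set partitions of a k-set (with Bell_0 = 1 by convention).
Bell_6 through Bell_20: 203, 877, 4140, 21147, 115975, 678570, 4213597, 27644437, 190899322, 1382958545, 10480142147, 82864869804, 682076806159, 5832742205057, 51724158235372
Sum = 203 + 877 + 4140 + 21147 + 115975 + 678570 + 4213597 + 27644437 + 190899322 + 1382958545 + 10480142147 + 82864869804 + 682076806159 + 5832742205057 + 51724158235372 = 58333928795352.

58333928795352


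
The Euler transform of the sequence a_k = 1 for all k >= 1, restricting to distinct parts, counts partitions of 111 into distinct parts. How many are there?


Partitions of 111 into distinct parts can be computed via generating function.
Product (1+x)(1+x^2)(1+x^3)...
The coefficient of x^111 = 1087744

1087744


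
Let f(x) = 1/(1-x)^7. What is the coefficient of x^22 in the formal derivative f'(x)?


Differentiate: d/dx [ 1/(1-x)^r ] = r / (1-x)^(r+1).
Here r = 7, so f'(x) = 7 / (1-x)^8.
The expansion of 1/(1-x)^(r+1) has coefficient of x^n equal to C(n+r, r).
So the coefficient of x^22 in f'(x) is
7 * C(29, 7) = 7 * 1560780 = 10925460

10925460


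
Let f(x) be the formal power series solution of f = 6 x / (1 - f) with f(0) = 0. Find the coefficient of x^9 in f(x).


Apply Lagrange inversion: f = 6 x * phi(f) with phi(t) = 1/(1 - t), so
[x^n] f = 6^n * (1/n) [t^(n-1)] phi(t)^n = 6^n * (1/n) [t^(n-1)] (1 - t)^(-n) = 6^n * (1/n) C(2n - 2, n - 1) = 6^n * C_{n-1}.
For n = 9: C_8 = C(16, 8) / 9 = 12870/9 = 1430.
With the 6^9 = 10077696 factor, the coefficient is 10077696 * 1430 = 14411105280.

14411105280


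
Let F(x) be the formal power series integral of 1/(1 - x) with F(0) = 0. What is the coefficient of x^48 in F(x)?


1/(1 - x) = sum_{k>=0} x^k. Integrating termwise and using F(0) = 0 gives
F(x) = sum_{k>=0} x^(k+1) / (k+1) = sum_{m>=1} x^m / m = -ln(1 - x).
So the coefficient of x^48 is 1/48 = 1/48.

1/48


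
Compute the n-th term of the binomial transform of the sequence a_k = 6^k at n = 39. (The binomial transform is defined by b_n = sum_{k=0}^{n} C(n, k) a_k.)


With a_k = 6^k, b_n = sum_{k=0}^{n} C(n, k) 6^k = (1 + 6)^n by the binomial theorem.
For n = 39: (1 + 6)^39 = 7^39 = 909543680129861140820205019889143.

909543680129861140820205019889143


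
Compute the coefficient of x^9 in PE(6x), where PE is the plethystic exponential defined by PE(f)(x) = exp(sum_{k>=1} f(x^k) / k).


With f(x) = 6x, the exponent is sum_{k>=1} 6 x^k / k = 6 * (-ln(1 - x)). Exponentiating:
PE(6x) = exp(-6 ln(1 - x)) = 1/(1 - x)^6.
By the negative binomial expansion, [x^n] 1/(1 - x)^6 = C(n + 5, 5).
For n = 9: C(14, 5) = 2002.

2002


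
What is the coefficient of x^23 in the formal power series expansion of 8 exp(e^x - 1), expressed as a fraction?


exp(e^x - 1) is the exponential generating function for the Bell numbers Bell_k: exp(e^x - 1) = sum_{k>=0} Bell_k x^k / k!.
So the coefficient of x^23 in 8 exp(e^x - 1) is 8 Bell_23 / 23!.
Computing: Bell_23 = 44152005855084346 and 23! = 25852016738884976640000, giving
8 * 44152005855084346/25852016738884976640000 = 22076002927542173/1615751046180311040000.

22076002927542173/1615751046180311040000


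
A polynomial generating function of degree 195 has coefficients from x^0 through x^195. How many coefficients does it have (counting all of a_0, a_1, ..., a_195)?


A polynomial of degree 195 takes the form a_0 + a_1 x + ... + a_195 x^195.
The number of coefficients is 195 + 1 = 196.

196


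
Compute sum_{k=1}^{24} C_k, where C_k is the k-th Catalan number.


C_1 through C_24: 1, 2, 5, 14, 42, 132, 429, 1430, 4862, 16796, 58786, 208012, 742900, 2674440, 9694845, 35357670, 129644790, 477638700, 1767263190, 6564120420, 24466267020, 91482563640, 343059613650, 1289904147324
Sum = 1 + 2 + 5 + 14 + 42 + 132 + 429 + 1430 + 4862 + 16796 + 58786 + 208012 + 742900 + 2674440 + 9694845 + 35357670 + 129644790 + 477638700 + 1767263190 + 6564120420 + 24466267020 + 91482563640 + 343059613650 + 1289904147324
= 1757900019100

1757900019100


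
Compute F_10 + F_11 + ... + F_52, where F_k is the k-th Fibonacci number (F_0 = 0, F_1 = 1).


Use the identity sum_{k=0}^{N} F_k = F_{N+2} - 1 (which follows from F_{k+2} - F_{k+1} = F_k). Then
sum_{k=10}^{52} F_k = (F_{54} - 1) - (F_{11} - 1) = F_{54} - F_{11}.
Computing: F_{54} = 86267571272, F_{11} = 89, so
Sum = 86267571272 - 89 = 86267571183.

86267571183


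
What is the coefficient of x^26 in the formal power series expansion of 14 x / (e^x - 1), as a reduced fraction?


The exponential generating function for Bernoulli numbers is
x / (e^x - 1) = sum_{k>=0} B_k x^k / k!.
So the coefficient of x^26 in 14 x / (e^x - 1) is 14 B_26 / 26!.
Computing: B_26 = 8553103/6, 26! = 403291461126605635584000000, giving
14 * 8553103/6 / 403291461126605635584000000 = 657931/13295322894283702272000000.

657931/13295322894283702272000000


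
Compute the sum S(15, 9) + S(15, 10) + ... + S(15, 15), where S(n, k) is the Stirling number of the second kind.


By definition, S(n, k) counts partitions of an n-set into exactly k nonempty blocks.
Computing row n = 15 for k = 9..15:
S(15, k): 67128490, 12662650, 1479478, 106470, 4550, 105, 1
Sum = 81381744.

81381744


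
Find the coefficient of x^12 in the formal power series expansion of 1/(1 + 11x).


Write 1/(1 + c x) = 1/(1 - (-c) x) and apply the geometric-series identity
1/(1 - y) = sum_{k>=0} y^k to get 1/(1 + c x) = sum_{k>=0} (-c)^k x^k.
So the coefficient of x^k is (-c)^k = (-1)^k * c^k.
Here c = 11 and k = 12:
(-11)^12 = 1 * 3138428376721 = 3138428376721

3138428376721


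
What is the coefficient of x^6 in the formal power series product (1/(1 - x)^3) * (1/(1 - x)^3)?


Combine the factors: (1/(1 - x)^3) * (1/(1 - x)^3) = 1/(1 - x)^6.
Then use 1/(1 - x)^r = sum_{k>=0} C(k + r - 1, r - 1) x^k with r = 6 and k = 6:
C(11, 5) = 462.

462


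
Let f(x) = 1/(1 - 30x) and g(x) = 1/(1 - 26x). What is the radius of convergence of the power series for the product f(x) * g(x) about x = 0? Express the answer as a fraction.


The radius of 1/(1 - 30x) is 1/30 (nearest singularity at x = 1/30), and the radius of 1/(1 - 26x) is 1/26.
The product f(x)*g(x) = 1/((1 - 30x)(1 - 26x)) has singularities at both 1/30 and 1/26, so its radius of convergence is the distance to the nearest one:
min(1/30, 1/26) = 1/30.

1/30


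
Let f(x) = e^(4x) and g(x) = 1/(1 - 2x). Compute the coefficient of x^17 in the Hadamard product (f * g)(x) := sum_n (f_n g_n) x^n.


Expanding: f_k = 4^k/k! (from e^(4x)) and g_k = 2^k (from 1/(1 - 2x)). So the Hadamard coefficient (f * g)_k = 4^k 2^k / k! = (8)^k / k!.
For k = 17: 8^17/17! = 2251799813685248/355687428096000 = 68719476736/10854718875.

68719476736/10854718875


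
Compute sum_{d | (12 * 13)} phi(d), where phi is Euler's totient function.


First, 12 * 13 = 156. One classical identity is sum_{d | n} phi(d) = n (each k in [1, n] has a unique gcd with n, and among the k's with gcd(k, n) = n/d there are phi(d) of them). So the sum equals 156. We also verify directly:
Divisors of 156: 1, 2, 3, 4, 6, 12, 13, 26, 39, 52, 78, 156.
phi values: 1, 1, 2, 2, 2, 4, 12, 12, 24, 24, 24, 48.
Sum = 156.

156


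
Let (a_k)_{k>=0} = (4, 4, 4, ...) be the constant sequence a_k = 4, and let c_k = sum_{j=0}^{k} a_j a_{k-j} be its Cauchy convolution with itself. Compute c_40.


Since a_j = 4 for all j >= 0, the convolution sum becomes
c_k = sum_{j=0}^{k} 4 * 4 = 16 * (k + 1).
Equivalently, the generating function of (a_k) is 4/(1 - x) and its square is 16/(1 - x)^2 = sum_{k>=0} 16(k + 1) x^k.
For k = 40: 16 * 41 = 656.

656


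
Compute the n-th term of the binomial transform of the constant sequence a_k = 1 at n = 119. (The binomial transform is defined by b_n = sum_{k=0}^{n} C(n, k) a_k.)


With a_k = 1 for all k, b_n = sum_{k=0}^{n} C(n, k) = 2^n by the binomial theorem.
For n = 119: 2^119 = 664613997892457936451903530140172288.

664613997892457936451903530140172288


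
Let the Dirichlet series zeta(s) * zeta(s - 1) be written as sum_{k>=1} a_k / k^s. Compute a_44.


Convolution gives a_k = sum_{d | k} d * 1 = sum_{d | k} d = sigma(k), the sum of positive divisors of k.
For k = 44, the divisors are 1, 2, 4, 11, 22, 44, so
sigma(44) = 1 + 2 + 4 + 11 + 22 + 44 = 84.

84


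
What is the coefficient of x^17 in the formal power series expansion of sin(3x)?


The Maclaurin series is sin(t) = sum_{k>=0} (-1)^k t^(2k+1) / (2k+1)!, so substituting t = 3x, only odd powers of x are nonzero, with coefficient of x^(2k+1) equal to (-1)^k 3^(2k+1) / (2k+1)!.
Write 17 = 2*8 + 1, giving the coefficient (-1)^8 * 3^17 / 17! = 129140163/355687428096000 = 177147/487911424000.

177147/487911424000


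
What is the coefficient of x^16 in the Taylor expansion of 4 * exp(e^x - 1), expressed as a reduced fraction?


exp(e^x - 1) = sum_{k>=0} Bell_k x^k / k!, where Bell_k is the k-th Bell number.
So the coefficient of x^16 is 4 * Bell_16 / 16!.
Computing: Bell_16 = 10480142147 and 16! = 20922789888000, giving
4 * 10480142147/20922789888000 = 10480142147/5230697472000.

10480142147/5230697472000


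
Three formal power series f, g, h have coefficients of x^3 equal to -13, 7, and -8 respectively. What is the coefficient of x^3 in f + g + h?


Series addition is componentwise:
-13 + 7 + -8
= -14

-14


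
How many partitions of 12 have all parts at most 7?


Using the generating function (1-x)^(-1)(1-x^2)^(-1)...(1-x^7)^(-1),
the coefficient of x^12 counts these restricted partitions.
Result = 65

65


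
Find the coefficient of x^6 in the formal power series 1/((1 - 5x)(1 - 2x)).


By partial fractions or Cauchy convolution:
The coefficient equals sum_{k=0}^{6} 5^k * 2^(6-k).
= 25999

25999


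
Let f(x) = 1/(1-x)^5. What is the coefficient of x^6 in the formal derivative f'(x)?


Differentiate: d/dx [ 1/(1-x)^r ] = r / (1-x)^(r+1).
Here r = 5, so f'(x) = 5 / (1-x)^6.
The expansion of 1/(1-x)^(r+1) has coefficient of x^n equal to C(n+r, r).
So the coefficient of x^6 in f'(x) is
5 * C(11, 5) = 5 * 462 = 2310

2310


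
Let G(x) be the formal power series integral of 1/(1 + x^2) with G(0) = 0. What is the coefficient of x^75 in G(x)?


1/(1 + x^2) = sum_{j>=0} (-1)^j x^(2j). Integrating termwise with G(0) = 0:
G(x) = sum_{j>=0} (-1)^j x^(2j+1) / (2j+1) = arctan(x).
Only odd powers are nonzero. For x^75 write 75 = 2*37 + 1, giving
(-1)^37 / 75 = -1/75 = -1/75.

-1/75


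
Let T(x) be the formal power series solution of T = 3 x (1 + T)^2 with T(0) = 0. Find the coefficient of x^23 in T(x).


Apply the Lagrange inversion formula: if T = 3 x * phi(T) with phi(t) = (1 + t)^2, then [x^n] T = 3^n * (1/n) [t^(n-1)] phi(t)^n = 3^n * (1/n) [t^(n-1)] (1 + t)^(2n) = 3^n * (1/n) C(2n, n-1).
Using the identity C(2n, n-1) = C(2n, n) * n / (n+1), the unscaled factor equals C(2n, n) / (n+1) = C_n, the n-th Catalan number.
For n = 23: C_23 = C(46, 23) / 24 = 8233430727600/24 = 343059613650.
With the 3^23 = 94143178827 factor, the coefficient is 94143178827 * 343059613650 = 32296722556173480188550.

32296722556173480188550


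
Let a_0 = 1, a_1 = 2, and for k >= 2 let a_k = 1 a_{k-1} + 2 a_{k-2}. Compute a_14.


Iterating the recurrence forward:
a_0 = 1
a_1 = 2
a_2 = 1*2 + 2*1 = 4
a_3 = 1*4 + 2*2 = 8
a_4 = 1*8 + 2*4 = 16
a_5 = 1*16 + 2*8 = 32
a_6 = 1*32 + 2*16 = 64
a_7 = 1*64 + 2*32 = 128
a_8 = 1*128 + 2*64 = 256
a_9 = 1*256 + 2*128 = 512
a_10 = 1*512 + 2*256 = 1024
a_11 = 1*1024 + 2*512 = 2048
a_12 = 1*2048 + 2*1024 = 4096
a_13 = 1*4096 + 2*2048 = 8192
a_14 = 1*8192 + 2*4096 = 16384
So a_14 = 16384.

16384


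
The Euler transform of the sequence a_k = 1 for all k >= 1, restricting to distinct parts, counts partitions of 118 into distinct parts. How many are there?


Partitions of 118 into distinct parts can be computed via generating function.
Product (1+x)(1+x^2)(1+x^3)...
The coefficient of x^118 = 1881578

1881578


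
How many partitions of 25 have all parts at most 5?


Using the generating function (1-x)^(-1)(1-x^2)^(-1)...(1-x^5)^(-1),
the coefficient of x^25 counts these restricted partitions.
Result = 377

377


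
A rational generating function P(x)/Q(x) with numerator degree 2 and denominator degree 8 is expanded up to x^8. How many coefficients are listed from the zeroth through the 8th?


Expanding up to x^8 gives the coefficients for x^0, x^1, ..., x^8.
That is 8 + 1 = 9 coefficients in total.

9


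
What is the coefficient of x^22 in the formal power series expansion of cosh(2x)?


The Maclaurin series is cosh(t) = sum_{m>=0} t^(2m) / (2m)!, so substituting t = 2x, only even powers of x are nonzero, with coefficient of x^(2m) equal to 2^(2m) / (2m)!.
For x^22 the coefficient is 2^22/22! = 4194304/1124000727777607680000 = 8/2143861251406875.

8/2143861251406875


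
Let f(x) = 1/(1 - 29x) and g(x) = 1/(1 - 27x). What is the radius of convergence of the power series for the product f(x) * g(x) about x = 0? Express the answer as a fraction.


The radius of 1/(1 - 29x) is 1/29 (nearest singularity at x = 1/29), and the radius of 1/(1 - 27x) is 1/27.
The product f(x)*g(x) = 1/((1 - 29x)(1 - 27x)) has singularities at both 1/29 and 1/27, so its radius of convergence is the distance to the nearest one:
min(1/29, 1/27) = 1/29.

1/29


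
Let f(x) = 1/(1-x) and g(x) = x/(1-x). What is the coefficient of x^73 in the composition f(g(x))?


First simplify the composition: f(g(x)) = 1/(1 - x/(1-x)) = (1-x)/((1-x) - x) = (1-x)/(1-2x).
Now extract the coefficient. Write (1-x)/(1-2x) = 1/(1-2x) - x/(1-2x).
The coefficient of x^n in 1/(1-2x) is 2^n, and in x/(1-2x) is 2^(n-1) (for n >= 1).
So the coefficient of x^73 is 2^73 - 2^72 = 9444732965739290427392 - 4722366482869645213696 = 4722366482869645213696.

4722366482869645213696


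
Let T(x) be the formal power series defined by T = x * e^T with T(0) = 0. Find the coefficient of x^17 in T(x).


Apply the Lagrange inversion formula: if T = x * phi(T) with phi(t) = e^t, then
[x^n] T = (1/n) [t^(n-1)] phi(t)^n = (1/n) [t^(n-1)] e^(n t) = (1/n) * n^(n-1) / (n-1)! = n^(n-1) / n!.
When c = 1 this is the Cayley count of rooted labeled trees on n vertices, divided by n!.
For n = 17: 17^16 / 17! = 48661191875666868481/355687428096000 = 2862423051509815793/20922789888000.

2862423051509815793/20922789888000


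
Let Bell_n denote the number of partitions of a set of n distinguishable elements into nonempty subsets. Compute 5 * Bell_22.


Bell_22 can be computed from the Bell triangle or from Dobinski's identity Bell_n = (1/e) * sum_{k>=0} k^n / k!.
Computing Bell_22 = 4506715738447323.
Then 5 * 4506715738447323 = 22533578692236615.

22533578692236615


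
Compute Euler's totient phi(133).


phi(n) counts integers in [1, n] coprime to n. Using the multiplicative formula phi(n) = n * prod_{p | n} (1 - 1/p):
133 = 7 * 19, so
phi(133) = 133 * (1 - 1/7) * (1 - 1/19) = 108.

108


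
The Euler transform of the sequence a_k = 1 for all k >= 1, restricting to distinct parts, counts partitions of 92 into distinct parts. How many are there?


Partitions of 92 into distinct parts can be computed via generating function.
Product (1+x)(1+x^2)(1+x^3)...
The coefficient of x^92 = 225585

225585


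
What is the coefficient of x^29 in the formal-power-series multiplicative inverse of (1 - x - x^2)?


Let the inverse be f(x) = sum_{k>=0} a_k x^k. From f(x) * (1 - x - x^2) = 1 and matching coefficients:
 x^0: a_0 = 1.
 x^1: a_1 - a_0 = 0, so a_1 = 1.
 x^k (k >= 2): a_k - a_{k-1} - a_{k-2} = 0, i.e. a_k = a_{k-1} + a_{k-2}.
This is the Fibonacci-type recurrence shifted so that a_0 = a_1 = 1.
Iterating: a_0=1, a_1=1, a_2=2, a_3=3, a_4=5, a_5=8, a_6=13, a_7=21, a_8=34, a_9=55, ...
a_29 = 832040.

832040


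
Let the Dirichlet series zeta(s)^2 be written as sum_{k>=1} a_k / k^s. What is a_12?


The Dirichlet convolution of the constant function 1 with itself gives (1 * 1)(k) = sum_{d | k} 1 = d(k), the number of positive divisors of k.
Since zeta(s) = sum_{k>=1} 1/k^s, we have zeta(s)^2 = sum_{k>=1} d(k)/k^s, so a_k = d(k).
For k = 12: the divisors are 1, 2, 3, 4, 6, 12.
Count = 6.

6


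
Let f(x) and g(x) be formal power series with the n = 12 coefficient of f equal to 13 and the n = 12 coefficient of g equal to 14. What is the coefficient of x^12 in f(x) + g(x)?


Addition of formal power series is termwise.
The coefficient of x^12 in f + g = 13 + 14
= 27

27


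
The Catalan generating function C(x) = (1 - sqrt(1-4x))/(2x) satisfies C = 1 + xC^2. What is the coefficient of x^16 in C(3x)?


Substituting x -> 3x scales the n-th coefficient by 3^n, so [x^16] C(3x) = 3^16 * C_16.
C_16 = C(2*16, 16)/(17) = 601080390/17 = 35357670.
So 3^16 * 35357670 = 43046721 * 35357670 = 1522031755700070.

1522031755700070


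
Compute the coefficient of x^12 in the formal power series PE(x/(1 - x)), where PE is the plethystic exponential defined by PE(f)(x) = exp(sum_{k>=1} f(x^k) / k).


For f(x) = x/(1 - x) we have
sum_{k>=1} f(x^k) / k = sum_{k>=1} (1/k) * x^k / (1 - x^k) = sum_{k, m >= 1} x^(k m) / k,
which after exponentiating simplifies to
PE(x/(1 - x)) = prod_{k>=1} 1 / (1 - x^k).
This is the generating function for the partition function p(n), so the coefficient of x^12 is p(12).
Computing p(12) by dynamic programming over parts 1, 2, ..., 12: p(12) = 77.

77


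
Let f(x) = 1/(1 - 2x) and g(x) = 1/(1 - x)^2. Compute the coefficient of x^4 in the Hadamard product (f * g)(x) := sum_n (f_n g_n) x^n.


f has coefficients f_k = 2^k. For g = 1/(1 - x)^2 the coefficient is g_k = C(k + 1, 1) = k + 1. The Hadamard coefficient is (f * g)_k = 2^k * (k + 1).
For k = 4: 2^4 * 5 = 16 * 5 = 80.

80


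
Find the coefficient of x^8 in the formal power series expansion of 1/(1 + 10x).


Write 1/(1 + c x) = 1/(1 - (-c) x) and apply the geometric-series identity
1/(1 - y) = sum_{k>=0} y^k to get 1/(1 + c x) = sum_{k>=0} (-c)^k x^k.
So the coefficient of x^k is (-c)^k = (-1)^k * c^k.
Here c = 10 and k = 8:
(-10)^8 = 1 * 100000000 = 100000000

100000000


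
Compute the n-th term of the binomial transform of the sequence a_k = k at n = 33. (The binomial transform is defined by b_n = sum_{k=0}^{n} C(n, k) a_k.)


With a_k = k, b_n = sum_{k=0}^{n} C(n, k) k. Using k * C(n, k) = n * C(n-1, k-1) gives b_n = n * sum_{k>=1} C(n-1, k-1) = n * 2^(n-1).
For n = 33: 33 * 2^32 = 33 * 4294967296 = 141733920768.

141733920768


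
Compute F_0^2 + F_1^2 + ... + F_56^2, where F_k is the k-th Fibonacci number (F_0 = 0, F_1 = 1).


There is a standard identity sum_{k=0}^{N} F_k^2 = F_N * F_{N+1} (proved inductively from the telescoping relation F_k^2 = F_k F_{k+1} - F_{k-1} F_k). Then
sum_{k=0}^{56} F_k^2 = F_56 F_57 - F_0 F_0.
Computing: F_56 = 225851433717, F_57 = 365435296162.
Sum = 225851433717 * 365435296162 = 82534085568984207494154.

82534085568984207494154


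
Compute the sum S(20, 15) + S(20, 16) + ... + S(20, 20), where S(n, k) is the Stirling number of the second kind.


By definition, S(n, k) counts partitions of an n-set into exactly k nonempty blocks.
Computing row n = 20 for k = 15..20:
S(20, k): 452329200, 22350954, 741285, 15675, 190, 1
Sum = 475437305.

475437305


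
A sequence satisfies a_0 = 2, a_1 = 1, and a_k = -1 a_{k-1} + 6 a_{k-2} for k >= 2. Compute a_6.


The characteristic equation is t^2 + 1 t - 6 = 0, with roots r_1 = 2 and r_2 = -3 (so c_1 = r_1 + r_2, c_2 = -r_1 r_2 as required).
One can use the closed form a_n = A r_1^n + B r_2^n, but direct iteration is more reliable:
a_0 = 2, a_1 = 1, a_2 = 11, a_3 = -5, a_4 = 71, a_5 = -101, a_6 = 527.
So a_6 = 527.

527


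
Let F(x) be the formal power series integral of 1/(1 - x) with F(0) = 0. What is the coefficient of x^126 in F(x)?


1/(1 - x) = sum_{k>=0} x^k. Integrating termwise and using F(0) = 0 gives
F(x) = sum_{k>=0} x^(k+1) / (k+1) = sum_{m>=1} x^m / m = -ln(1 - x).
So the coefficient of x^126 is 1/126 = 1/126.

1/126


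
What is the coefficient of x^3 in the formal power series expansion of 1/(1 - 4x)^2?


The general identity 1/(1 - c x)^r = sum_{k>=0} c^k C(k + r - 1, r - 1) x^k follows by substituting y = c x into 1/(1 - y)^r = sum_{k>=0} C(k + r - 1, r - 1) y^k.
For c = 4, r = 2, k = 3:
4^3 * C(4, 1) = 64 * 4 = 256.

256


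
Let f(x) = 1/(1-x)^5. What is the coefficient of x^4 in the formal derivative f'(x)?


Differentiate: d/dx [ 1/(1-x)^r ] = r / (1-x)^(r+1).
Here r = 5, so f'(x) = 5 / (1-x)^6.
The expansion of 1/(1-x)^(r+1) has coefficient of x^n equal to C(n+r, r).
So the coefficient of x^4 in f'(x) is
5 * C(9, 5) = 5 * 126 = 630

630


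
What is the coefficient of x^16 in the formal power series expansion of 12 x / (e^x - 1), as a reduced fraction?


The exponential generating function for Bernoulli numbers is
x / (e^x - 1) = sum_{k>=0} B_k x^k / k!.
So the coefficient of x^16 in 12 x / (e^x - 1) is 12 B_16 / 16!.
Computing: B_16 = -3617/510, 16! = 20922789888000, giving
12 * -3617/510 / 20922789888000 = -3617/889218570240000.

-3617/889218570240000


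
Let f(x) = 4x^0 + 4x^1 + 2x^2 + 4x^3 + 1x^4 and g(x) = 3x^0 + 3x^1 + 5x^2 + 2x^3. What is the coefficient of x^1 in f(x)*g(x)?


Cauchy product at x^1:
4*3 + 4*3
= 24

24


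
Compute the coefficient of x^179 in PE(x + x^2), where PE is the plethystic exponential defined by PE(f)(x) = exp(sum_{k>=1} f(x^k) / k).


With f(x) = x + x^2, the exponent is sum_{k>=1} (x^k + x^(2k)) / k = -ln(1 - x) - ln(1 - x^2). Exponentiating:
PE(x + x^2) = 1 / ((1 - x)(1 - x^2)).
This is the generating function for partitions of n into parts of size 1 or 2. The number of 2's can be any j in 0..89, and the rest are 1's, so
[x^179] = floor(179/2) + 1 = 90.

90


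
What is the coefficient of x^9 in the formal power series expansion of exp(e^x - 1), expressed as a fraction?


exp(e^x - 1) is the exponential generating function for the Bell numbers Bell_k: exp(e^x - 1) = sum_{k>=0} Bell_k x^k / k!.
So the coefficient of x^9 in exp(e^x - 1) is Bell_9 / 9!.
Computing: Bell_9 = 21147 and 9! = 362880, giving
21147/362880 = 1007/17280.

1007/17280
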